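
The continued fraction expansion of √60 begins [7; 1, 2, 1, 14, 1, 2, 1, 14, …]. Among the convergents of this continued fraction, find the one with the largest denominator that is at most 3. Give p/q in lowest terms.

23/3

List convergents until the denominator exceeds the bound:
a_0 = 7: 7/1  (≤ bound)
a_1 = 1: 8/1  (≤ bound)
a_2 = 2: 23/3  (≤ bound)
a_3 = 1: 31/4  (> 3, stop)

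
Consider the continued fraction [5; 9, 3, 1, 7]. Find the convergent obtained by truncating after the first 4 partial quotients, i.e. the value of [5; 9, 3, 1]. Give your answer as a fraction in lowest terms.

189/37

a_0 = 5: 5/1
a_1 = 9: 46/9
a_2 = 3: 143/28
a_3 = 1: 189/37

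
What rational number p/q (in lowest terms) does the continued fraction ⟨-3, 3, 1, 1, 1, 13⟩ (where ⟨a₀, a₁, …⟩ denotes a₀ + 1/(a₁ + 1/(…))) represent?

Compute successive convergents:
a_0 = -3: -3/1
a_1 = 3: -8/3
a_2 = 1: -11/4
a_3 = 1: -19/7
a_4 = 1: -30/11
a_5 = 13: -409/150

-409/150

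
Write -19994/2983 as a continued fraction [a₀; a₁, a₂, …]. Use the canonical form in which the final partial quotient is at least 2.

[-7; 3, 2, 1, 3, 13, 6]

Repeatedly divide and take the remainder:
-19994 ÷ 2983 → quotient -7, remainder 887
2983 ÷ 887 → quotient 3, remainder 322
887 ÷ 322 → quotient 2, remainder 243
322 ÷ 243 → quotient 1, remainder 79
243 ÷ 79 → quotient 3, remainder 6
79 ÷ 6 → quotient 13, remainder 1
6 ÷ 1 → quotient 6, remainder 0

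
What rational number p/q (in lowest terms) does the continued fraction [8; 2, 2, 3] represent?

a_0 = 8: 8/1
a_1 = 2: 17/2
a_2 = 2: 42/5
a_3 = 3: 143/17

143/17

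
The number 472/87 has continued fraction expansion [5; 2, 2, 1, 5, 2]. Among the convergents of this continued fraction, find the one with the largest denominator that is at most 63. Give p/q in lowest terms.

217/40

a_0 = 5: 5/1  (≤ bound)
a_1 = 2: 11/2  (≤ bound)
a_2 = 2: 27/5  (≤ bound)
a_3 = 1: 38/7  (≤ bound)
a_4 = 5: 217/40  (≤ bound)
a_5 = 2: 472/87  (> 63, stop)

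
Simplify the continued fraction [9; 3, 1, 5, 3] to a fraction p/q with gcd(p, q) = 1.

a_0 = 9: 9/1
a_1 = 3: 28/3
a_2 = 1: 37/4
a_3 = 5: 213/23
a_4 = 3: 676/73

676/73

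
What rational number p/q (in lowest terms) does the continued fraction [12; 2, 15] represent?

387/31

a_0 = 12: 12/1
a_1 = 2: 25/2
a_2 = 15: 387/31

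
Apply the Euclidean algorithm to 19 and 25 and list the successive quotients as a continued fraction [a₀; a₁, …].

[0; 1, 3, 6]

⌊19/25⌋ = 0, remainder 19
⌊25/19⌋ = 1, remainder 6
⌊19/6⌋ = 3, remainder 1
⌊6/1⌋ = 6, remainder 0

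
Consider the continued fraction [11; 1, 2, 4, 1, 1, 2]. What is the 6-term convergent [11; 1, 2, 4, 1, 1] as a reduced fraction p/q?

a_0 = 11: 11/1
a_1 = 1: 12/1
a_2 = 2: 35/3
a_3 = 4: 152/13
a_4 = 1: 187/16
a_5 = 1: 339/29

339/29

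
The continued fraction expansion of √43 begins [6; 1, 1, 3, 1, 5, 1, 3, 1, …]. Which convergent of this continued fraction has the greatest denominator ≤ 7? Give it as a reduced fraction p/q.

a_0 = 6: 6/1  (≤ bound)
a_1 = 1: 7/1  (≤ bound)
a_2 = 1: 13/2  (≤ bound)
a_3 = 3: 46/7  (≤ bound)
a_4 = 1: 59/9  (> 7, stop)

46/7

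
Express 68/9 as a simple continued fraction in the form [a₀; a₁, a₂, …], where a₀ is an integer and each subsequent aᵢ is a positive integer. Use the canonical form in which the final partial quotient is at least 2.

68 = 7·9 + 5, so a_0 = 7
9 = 1·5 + 4, so a_1 = 1
5 = 1·4 + 1, so a_2 = 1
4 = 4·1 + 0, so a_3 = 4

[7; 1, 1, 4]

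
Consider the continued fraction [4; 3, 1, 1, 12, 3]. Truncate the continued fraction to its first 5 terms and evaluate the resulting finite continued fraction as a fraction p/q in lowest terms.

377/88

Start with 12.
1 + 1/(12/1) = 1 + 1/12 = 13/12
1 + 1/(13/12) = 1 + 12/13 = 25/13
3 + 1/(25/13) = 3 + 13/25 = 88/25
4 + 1/(88/25) = 4 + 25/88 = 377/88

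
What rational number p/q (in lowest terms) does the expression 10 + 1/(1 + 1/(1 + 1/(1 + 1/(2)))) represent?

Start with 2.
1 + 1/(2/1) = 1 + 1/2 = 3/2
1 + 1/(3/2) = 1 + 2/3 = 5/3
1 + 1/(5/3) = 1 + 3/5 = 8/5
10 + 1/(8/5) = 10 + 5/8 = 85/8

85/8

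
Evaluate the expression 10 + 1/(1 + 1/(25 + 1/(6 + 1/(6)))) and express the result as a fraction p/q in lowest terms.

10611/968

a_0 = 10: 10/1
a_1 = 1: 11/1
a_2 = 25: 285/26
a_3 = 6: 1721/157
a_4 = 6: 10611/968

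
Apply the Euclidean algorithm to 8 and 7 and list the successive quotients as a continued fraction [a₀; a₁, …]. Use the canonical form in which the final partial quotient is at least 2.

[1; 7]

Apply division with remainder until the remainder is 0:
8 = 1·7 + 1, so a_0 = 1
7 = 7·1 + 0, so a_1 = 7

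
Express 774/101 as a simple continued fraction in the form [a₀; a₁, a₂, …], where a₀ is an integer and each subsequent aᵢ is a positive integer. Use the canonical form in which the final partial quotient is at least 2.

⌊774/101⌋ = 7, remainder 67
⌊101/67⌋ = 1, remainder 34
⌊67/34⌋ = 1, remainder 33
⌊34/33⌋ = 1, remainder 1
⌊33/1⌋ = 33, remainder 0

[7; 1, 1, 1, 33]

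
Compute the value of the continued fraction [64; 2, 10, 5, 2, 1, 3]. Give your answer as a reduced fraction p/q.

Starting at the tail and folding back:
Start with 3.
1 + 1/(3/1) = 1 + 1/3 = 4/3
2 + 1/(4/3) = 2 + 3/4 = 11/4
5 + 1/(11/4) = 5 + 4/11 = 59/11
10 + 1/(59/11) = 10 + 11/59 = 601/59
2 + 1/(601/59) = 2 + 59/601 = 1261/601
64 + 1/(1261/601) = 64 + 601/1261 = 81305/1261

81305/1261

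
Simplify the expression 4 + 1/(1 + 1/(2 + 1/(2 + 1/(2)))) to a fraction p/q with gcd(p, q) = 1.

80/17

a_0 = 4: 4/1
a_1 = 1: 5/1
a_2 = 2: 14/3
a_3 = 2: 33/7
a_4 = 2: 80/17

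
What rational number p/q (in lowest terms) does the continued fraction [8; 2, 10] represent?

a_0 = 8: 8/1
a_1 = 2: 17/2
a_2 = 10: 178/21

178/21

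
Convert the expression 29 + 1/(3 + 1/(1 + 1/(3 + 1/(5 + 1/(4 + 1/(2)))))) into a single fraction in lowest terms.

21686/741

Start with 2.
4 + 1/(2/1) = 4 + 1/2 = 9/2
5 + 1/(9/2) = 5 + 2/9 = 47/9
3 + 1/(47/9) = 3 + 9/47 = 150/47
1 + 1/(150/47) = 1 + 47/150 = 197/150
3 + 1/(197/150) = 3 + 150/197 = 741/197
29 + 1/(741/197) = 29 + 197/741 = 21686/741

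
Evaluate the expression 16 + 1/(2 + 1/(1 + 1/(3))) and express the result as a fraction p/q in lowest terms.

a_0 = 16: 16/1
a_1 = 2: 33/2
a_2 = 1: 49/3
a_3 = 3: 180/11

180/11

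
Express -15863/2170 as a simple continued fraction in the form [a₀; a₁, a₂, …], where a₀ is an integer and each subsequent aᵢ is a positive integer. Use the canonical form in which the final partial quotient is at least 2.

-15863 ÷ 2170 → quotient -8, remainder 1497
2170 ÷ 1497 → quotient 1, remainder 673
1497 ÷ 673 → quotient 2, remainder 151
673 ÷ 151 → quotient 4, remainder 69
151 ÷ 69 → quotient 2, remainder 13
69 ÷ 13 → quotient 5, remainder 4
13 ÷ 4 → quotient 3, remainder 1
4 ÷ 1 → quotient 4, remainder 0

[-8; 1, 2, 4, 2, 5, 3, 4]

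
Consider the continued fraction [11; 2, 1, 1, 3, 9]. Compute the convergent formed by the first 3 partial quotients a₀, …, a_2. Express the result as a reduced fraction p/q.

34/3

Use the convergent recurrence hₖ = aₖ·hₖ₋₁ + hₖ₋₂ (and likewise for the denominators kₖ):
a_0 = 11: 11/1
a_1 = 2: 23/2
a_2 = 1: 34/3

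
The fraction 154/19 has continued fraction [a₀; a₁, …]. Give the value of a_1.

9

⌊154/19⌋ = 8, remainder 2
⌊19/2⌋ = 9, remainder 1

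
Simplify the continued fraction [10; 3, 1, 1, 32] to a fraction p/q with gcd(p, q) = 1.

2345/228

a_0 = 10: 10/1
a_1 = 3: 31/3
a_2 = 1: 41/4
a_3 = 1: 72/7
a_4 = 32: 2345/228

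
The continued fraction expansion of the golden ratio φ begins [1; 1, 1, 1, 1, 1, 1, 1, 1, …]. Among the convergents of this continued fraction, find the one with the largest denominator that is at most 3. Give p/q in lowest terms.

5/3

List convergents until the denominator exceeds the bound:
a_0 = 1: 1/1  (≤ bound)
a_1 = 1: 2/1  (≤ bound)
a_2 = 1: 3/2  (≤ bound)
a_3 = 1: 5/3  (≤ bound)
a_4 = 1: 8/5  (> 3, stop)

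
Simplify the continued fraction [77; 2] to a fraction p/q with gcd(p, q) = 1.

Start with 2.
77 + 1/(2/1) = 77 + 1/2 = 155/2

155/2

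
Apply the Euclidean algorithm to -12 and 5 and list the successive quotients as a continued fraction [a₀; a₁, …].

[-3; 1, 1, 2]

Run the Euclidean algorithm, recording each quotient:
-12 = -3·5 + 3, so a_0 = -3
5 = 1·3 + 2, so a_1 = 1
3 = 1·2 + 1, so a_2 = 1
2 = 2·1 + 0, so a_3 = 2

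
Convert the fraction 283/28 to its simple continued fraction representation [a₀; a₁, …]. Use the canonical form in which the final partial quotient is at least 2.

283 = 10·28 + 3, so a_0 = 10
28 = 9·3 + 1, so a_1 = 9
3 = 3·1 + 0, so a_2 = 3

[10; 9, 3]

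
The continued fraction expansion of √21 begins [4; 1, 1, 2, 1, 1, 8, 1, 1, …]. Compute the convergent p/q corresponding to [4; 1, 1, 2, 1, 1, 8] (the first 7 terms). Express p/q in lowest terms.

472/103

Start with 8.
1 + 1/(8/1) = 1 + 1/8 = 9/8
1 + 1/(9/8) = 1 + 8/9 = 17/9
2 + 1/(17/9) = 2 + 9/17 = 43/17
1 + 1/(43/17) = 1 + 17/43 = 60/43
1 + 1/(60/43) = 1 + 43/60 = 103/60
4 + 1/(103/60) = 4 + 60/103 = 472/103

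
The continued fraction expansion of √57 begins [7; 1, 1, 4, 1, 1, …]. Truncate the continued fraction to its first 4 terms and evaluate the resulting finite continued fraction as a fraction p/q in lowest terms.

Start with 4.
1 + 1/(4/1) = 1 + 1/4 = 5/4
1 + 1/(5/4) = 1 + 4/5 = 9/5
7 + 1/(9/5) = 7 + 5/9 = 68/9

68/9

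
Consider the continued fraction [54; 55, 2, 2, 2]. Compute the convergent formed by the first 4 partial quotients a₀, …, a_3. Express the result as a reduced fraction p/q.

Build up convergents one term at a time:
a_0 = 54: 54/1
a_1 = 55: 2971/55
a_2 = 2: 5996/111
a_3 = 2: 14963/277

14963/277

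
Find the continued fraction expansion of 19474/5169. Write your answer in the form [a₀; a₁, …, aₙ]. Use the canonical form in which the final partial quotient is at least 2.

[3; 1, 3, 3, 3, 29, 1, 3]

Run the Euclidean algorithm, recording each quotient:
⌊19474/5169⌋ = 3, remainder 3967
⌊5169/3967⌋ = 1, remainder 1202
⌊3967/1202⌋ = 3, remainder 361
⌊1202/361⌋ = 3, remainder 119
⌊361/119⌋ = 3, remainder 4
⌊119/4⌋ = 29, remainder 3
⌊4/3⌋ = 1, remainder 1
⌊3/1⌋ = 3, remainder 0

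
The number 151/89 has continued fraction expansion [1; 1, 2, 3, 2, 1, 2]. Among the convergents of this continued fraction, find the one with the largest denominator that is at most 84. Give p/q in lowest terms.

56/33

a_0 = 1: 1/1  (≤ bound)
a_1 = 1: 2/1  (≤ bound)
a_2 = 2: 5/3  (≤ bound)
a_3 = 3: 17/10  (≤ bound)
a_4 = 2: 39/23  (≤ bound)
a_5 = 1: 56/33  (≤ bound)
a_6 = 2: 151/89  (> 84, stop)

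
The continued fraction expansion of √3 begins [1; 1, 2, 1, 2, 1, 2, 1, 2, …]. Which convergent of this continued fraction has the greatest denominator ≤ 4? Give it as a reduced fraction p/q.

a_0 = 1: 1/1  (≤ bound)
a_1 = 1: 2/1  (≤ bound)
a_2 = 2: 5/3  (≤ bound)
a_3 = 1: 7/4  (≤ bound)
a_4 = 2: 19/11  (> 4, stop)

7/4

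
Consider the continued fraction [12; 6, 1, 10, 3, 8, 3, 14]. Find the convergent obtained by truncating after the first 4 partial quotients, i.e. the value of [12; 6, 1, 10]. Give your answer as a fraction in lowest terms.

923/76

Use the convergent recurrence hₖ = aₖ·hₖ₋₁ + hₖ₋₂ (and likewise for the denominators kₖ):
a_0 = 12: 12/1
a_1 = 6: 73/6
a_2 = 1: 85/7
a_3 = 10: 923/76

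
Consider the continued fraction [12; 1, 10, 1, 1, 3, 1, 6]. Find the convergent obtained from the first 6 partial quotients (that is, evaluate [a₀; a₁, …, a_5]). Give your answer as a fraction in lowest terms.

a_0 = 12: 12/1
a_1 = 1: 13/1
a_2 = 10: 142/11
a_3 = 1: 155/12
a_4 = 1: 297/23
a_5 = 3: 1046/81

1046/81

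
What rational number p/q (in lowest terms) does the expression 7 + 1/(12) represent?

85/12

Start with 12.
7 + 1/(12/1) = 7 + 1/12 = 85/12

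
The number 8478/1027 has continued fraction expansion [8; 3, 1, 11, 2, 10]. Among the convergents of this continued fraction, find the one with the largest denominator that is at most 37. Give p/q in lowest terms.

33/4

a_0 = 8: 8/1  (≤ bound)
a_1 = 3: 25/3  (≤ bound)
a_2 = 1: 33/4  (≤ bound)
a_3 = 11: 388/47  (> 37, stop)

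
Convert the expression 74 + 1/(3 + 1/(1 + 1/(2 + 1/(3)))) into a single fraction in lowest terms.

Start with 3.
2 + 1/(3/1) = 2 + 1/3 = 7/3
1 + 1/(7/3) = 1 + 3/7 = 10/7
3 + 1/(10/7) = 3 + 7/10 = 37/10
74 + 1/(37/10) = 74 + 10/37 = 2748/37

2748/37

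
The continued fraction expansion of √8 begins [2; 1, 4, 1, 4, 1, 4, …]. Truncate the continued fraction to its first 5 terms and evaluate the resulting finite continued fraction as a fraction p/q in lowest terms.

82/29

Use the convergent recurrence hₖ = aₖ·hₖ₋₁ + hₖ₋₂ (and likewise for the denominators kₖ):
a_0 = 2: 2/1
a_1 = 1: 3/1
a_2 = 4: 14/5
a_3 = 1: 17/6
a_4 = 4: 82/29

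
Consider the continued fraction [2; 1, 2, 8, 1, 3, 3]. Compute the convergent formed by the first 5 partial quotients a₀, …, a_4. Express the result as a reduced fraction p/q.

Start with 1.
8 + 1/(1/1) = 8 + 1/1 = 9/1
2 + 1/(9/1) = 2 + 1/9 = 19/9
1 + 1/(19/9) = 1 + 9/19 = 28/19
2 + 1/(28/19) = 2 + 19/28 = 75/28

75/28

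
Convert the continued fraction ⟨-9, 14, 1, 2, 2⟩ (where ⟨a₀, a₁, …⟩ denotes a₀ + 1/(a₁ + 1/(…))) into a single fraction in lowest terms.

Start with 2.
2 + 1/(2/1) = 2 + 1/2 = 5/2
1 + 1/(5/2) = 1 + 2/5 = 7/5
14 + 1/(7/5) = 14 + 5/7 = 103/7
-9 + 1/(103/7) = -9 + 7/103 = -920/103

-920/103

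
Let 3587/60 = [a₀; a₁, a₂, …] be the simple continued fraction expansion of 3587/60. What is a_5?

Repeatedly divide and take the remainder:
⌊3587/60⌋ = 59, remainder 47
⌊60/47⌋ = 1, remainder 13
⌊47/13⌋ = 3, remainder 8
⌊13/8⌋ = 1, remainder 5
⌊8/5⌋ = 1, remainder 3
⌊5/3⌋ = 1, remainder 2

1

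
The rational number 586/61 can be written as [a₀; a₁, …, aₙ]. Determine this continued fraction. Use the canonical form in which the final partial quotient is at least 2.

586 = 9·61 + 37, so a_0 = 9
61 = 1·37 + 24, so a_1 = 1
37 = 1·24 + 13, so a_2 = 1
24 = 1·13 + 11, so a_3 = 1
13 = 1·11 + 2, so a_4 = 1
11 = 5·2 + 1, so a_5 = 5
2 = 2·1 + 0, so a_6 = 2

[9; 1, 1, 1, 1, 5, 2]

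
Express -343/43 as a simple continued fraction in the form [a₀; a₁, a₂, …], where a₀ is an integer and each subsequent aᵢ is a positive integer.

[-8; 43]

-343 ÷ 43 → quotient -8, remainder 1
43 ÷ 1 → quotient 43, remainder 0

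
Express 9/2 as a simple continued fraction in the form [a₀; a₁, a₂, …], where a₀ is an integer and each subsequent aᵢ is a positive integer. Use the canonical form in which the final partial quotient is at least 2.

9 = 4·2 + 1, so a_0 = 4
2 = 2·1 + 0, so a_1 = 2

[4; 2]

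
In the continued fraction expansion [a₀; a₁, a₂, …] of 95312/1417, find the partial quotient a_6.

2

Apply division with remainder until the remainder is 0:
95312 ÷ 1417 → quotient 67, remainder 373
1417 ÷ 373 → quotient 3, remainder 298
373 ÷ 298 → quotient 1, remainder 75
298 ÷ 75 → quotient 3, remainder 73
75 ÷ 73 → quotient 1, remainder 2
73 ÷ 2 → quotient 36, remainder 1
2 ÷ 1 → quotient 2, remainder 0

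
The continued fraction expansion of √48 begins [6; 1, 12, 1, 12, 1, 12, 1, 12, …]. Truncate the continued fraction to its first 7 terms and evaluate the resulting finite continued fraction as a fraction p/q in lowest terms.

Collapse the nested fraction from the inside out:
Start with 12.
1 + 1/(12/1) = 1 + 1/12 = 13/12
12 + 1/(13/12) = 12 + 12/13 = 168/13
1 + 1/(168/13) = 1 + 13/168 = 181/168
12 + 1/(181/168) = 12 + 168/181 = 2340/181
1 + 1/(2340/181) = 1 + 181/2340 = 2521/2340
6 + 1/(2521/2340) = 6 + 2340/2521 = 17466/2521

17466/2521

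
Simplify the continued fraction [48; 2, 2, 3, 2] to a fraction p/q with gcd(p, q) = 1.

1888/39

Start with 2.
3 + 1/(2/1) = 3 + 1/2 = 7/2
2 + 1/(7/2) = 2 + 2/7 = 16/7
2 + 1/(16/7) = 2 + 7/16 = 39/16
48 + 1/(39/16) = 48 + 16/39 = 1888/39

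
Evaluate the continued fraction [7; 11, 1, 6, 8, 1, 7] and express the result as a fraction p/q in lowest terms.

Starting at the tail and folding back:
Start with 7.
1 + 1/(7/1) = 1 + 1/7 = 8/7
8 + 1/(8/7) = 8 + 7/8 = 71/8
6 + 1/(71/8) = 6 + 8/71 = 434/71
1 + 1/(434/71) = 1 + 71/434 = 505/434
11 + 1/(505/434) = 11 + 434/505 = 5989/505
7 + 1/(5989/505) = 7 + 505/5989 = 42428/5989

42428/5989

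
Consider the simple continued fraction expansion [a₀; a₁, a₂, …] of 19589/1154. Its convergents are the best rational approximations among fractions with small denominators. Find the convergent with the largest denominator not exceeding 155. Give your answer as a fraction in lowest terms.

a_0 = 16: 16/1  (≤ bound)
a_1 = 1: 17/1  (≤ bound)
a_2 = 38: 662/39  (≤ bound)
a_3 = 1: 679/40  (≤ bound)
a_4 = 3: 2699/159  (> 155, stop)

679/40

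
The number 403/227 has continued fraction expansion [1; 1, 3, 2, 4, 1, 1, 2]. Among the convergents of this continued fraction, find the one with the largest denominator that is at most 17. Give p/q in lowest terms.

16/9

a_0 = 1: 1/1  (≤ bound)
a_1 = 1: 2/1  (≤ bound)
a_2 = 3: 7/4  (≤ bound)
a_3 = 2: 16/9  (≤ bound)
a_4 = 4: 71/40  (> 17, stop)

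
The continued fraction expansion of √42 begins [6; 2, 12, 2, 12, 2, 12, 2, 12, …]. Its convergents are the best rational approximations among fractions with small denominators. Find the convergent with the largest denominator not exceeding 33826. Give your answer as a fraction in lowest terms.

a_0 = 6: 6/1  (≤ bound)
a_1 = 2: 13/2  (≤ bound)
a_2 = 12: 162/25  (≤ bound)
a_3 = 2: 337/52  (≤ bound)
a_4 = 12: 4206/649  (≤ bound)
a_5 = 2: 8749/1350  (≤ bound)
a_6 = 12: 109194/16849  (≤ bound)
a_7 = 2: 227137/35048  (> 33826, stop)

109194/16849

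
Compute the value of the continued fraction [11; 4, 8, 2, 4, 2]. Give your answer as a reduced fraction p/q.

a_0 = 11: 11/1
a_1 = 4: 45/4
a_2 = 8: 371/33
a_3 = 2: 787/70
a_4 = 4: 3519/313
a_5 = 2: 7825/696

7825/696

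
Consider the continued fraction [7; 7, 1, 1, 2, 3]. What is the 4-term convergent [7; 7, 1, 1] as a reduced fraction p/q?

107/15

Start with 1.
1 + 1/(1/1) = 1 + 1/1 = 2/1
7 + 1/(2/1) = 7 + 1/2 = 15/2
7 + 1/(15/2) = 7 + 2/15 = 107/15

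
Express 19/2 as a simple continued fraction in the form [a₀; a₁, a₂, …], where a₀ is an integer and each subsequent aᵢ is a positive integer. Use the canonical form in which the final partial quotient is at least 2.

Apply division with remainder until the remainder is 0:
⌊19/2⌋ = 9, remainder 1
⌊2/1⌋ = 2, remainder 0

[9; 2]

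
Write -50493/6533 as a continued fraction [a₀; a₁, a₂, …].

[-8; 3, 1, 2, 4, 1, 2, 39]

Run the Euclidean algorithm, recording each quotient:
-50493 = -8·6533 + 1771, so a_0 = -8
6533 = 3·1771 + 1220, so a_1 = 3
1771 = 1·1220 + 551, so a_2 = 1
1220 = 2·551 + 118, so a_3 = 2
551 = 4·118 + 79, so a_4 = 4
118 = 1·79 + 39, so a_5 = 1
79 = 2·39 + 1, so a_6 = 2
39 = 39·1 + 0, so a_7 = 39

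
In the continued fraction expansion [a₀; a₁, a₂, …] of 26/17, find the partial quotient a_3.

Run the Euclidean algorithm, recording each quotient:
⌊26/17⌋ = 1, remainder 9
⌊17/9⌋ = 1, remainder 8
⌊9/8⌋ = 1, remainder 1
⌊8/1⌋ = 8, remainder 0

8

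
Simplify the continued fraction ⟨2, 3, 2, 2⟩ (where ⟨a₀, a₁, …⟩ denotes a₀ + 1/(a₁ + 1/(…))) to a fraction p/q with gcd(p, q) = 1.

39/17

a_0 = 2: 2/1
a_1 = 3: 7/3
a_2 = 2: 16/7
a_3 = 2: 39/17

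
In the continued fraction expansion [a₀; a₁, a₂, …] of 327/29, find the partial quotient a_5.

327 = 11·29 + 8, so a_0 = 11
29 = 3·8 + 5, so a_1 = 3
8 = 1·5 + 3, so a_2 = 1
5 = 1·3 + 2, so a_3 = 1
3 = 1·2 + 1, so a_4 = 1
2 = 2·1 + 0, so a_5 = 2

2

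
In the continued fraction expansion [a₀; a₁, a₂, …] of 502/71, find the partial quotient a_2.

5

Run the Euclidean algorithm, recording each quotient:
502 ÷ 71 → quotient 7, remainder 5
71 ÷ 5 → quotient 14, remainder 1
5 ÷ 1 → quotient 5, remainder 0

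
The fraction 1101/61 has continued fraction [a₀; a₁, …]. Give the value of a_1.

20

1101 = 18·61 + 3, so a_0 = 18
61 = 20·3 + 1, so a_1 = 20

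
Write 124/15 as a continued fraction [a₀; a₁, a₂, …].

[8; 3, 1, 3]

124 ÷ 15 → quotient 8, remainder 4
15 ÷ 4 → quotient 3, remainder 3
4 ÷ 3 → quotient 1, remainder 1
3 ÷ 1 → quotient 3, remainder 0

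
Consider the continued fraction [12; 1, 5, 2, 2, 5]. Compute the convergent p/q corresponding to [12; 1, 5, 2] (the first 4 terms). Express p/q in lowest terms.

a_0 = 12: 12/1
a_1 = 1: 13/1
a_2 = 5: 77/6
a_3 = 2: 167/13

167/13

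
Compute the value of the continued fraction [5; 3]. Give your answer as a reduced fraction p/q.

16/3

Start with 3.
5 + 1/(3/1) = 5 + 1/3 = 16/3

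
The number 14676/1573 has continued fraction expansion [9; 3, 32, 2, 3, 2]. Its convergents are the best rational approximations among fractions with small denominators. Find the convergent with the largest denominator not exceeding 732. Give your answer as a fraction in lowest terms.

6419/688

a_0 = 9: 9/1  (≤ bound)
a_1 = 3: 28/3  (≤ bound)
a_2 = 32: 905/97  (≤ bound)
a_3 = 2: 1838/197  (≤ bound)
a_4 = 3: 6419/688  (≤ bound)
a_5 = 2: 14676/1573  (> 732, stop)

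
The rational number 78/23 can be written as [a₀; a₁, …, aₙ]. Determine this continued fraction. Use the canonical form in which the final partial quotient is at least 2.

78 ÷ 23 → quotient 3, remainder 9
23 ÷ 9 → quotient 2, remainder 5
9 ÷ 5 → quotient 1, remainder 4
5 ÷ 4 → quotient 1, remainder 1
4 ÷ 1 → quotient 4, remainder 0

[3; 2, 1, 1, 4]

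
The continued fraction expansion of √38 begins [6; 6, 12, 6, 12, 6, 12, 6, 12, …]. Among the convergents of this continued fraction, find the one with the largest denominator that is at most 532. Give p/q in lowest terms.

List convergents until the denominator exceeds the bound:
a_0 = 6: 6/1  (≤ bound)
a_1 = 6: 37/6  (≤ bound)
a_2 = 12: 450/73  (≤ bound)
a_3 = 6: 2737/444  (≤ bound)
a_4 = 12: 33294/5401  (> 532, stop)

2737/444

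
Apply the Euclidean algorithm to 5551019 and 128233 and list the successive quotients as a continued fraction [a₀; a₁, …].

⌊5551019/128233⌋ = 43, remainder 37000
⌊128233/37000⌋ = 3, remainder 17233
⌊37000/17233⌋ = 2, remainder 2534
⌊17233/2534⌋ = 6, remainder 2029
⌊2534/2029⌋ = 1, remainder 505
⌊2029/505⌋ = 4, remainder 9
⌊505/9⌋ = 56, remainder 1
⌊9/1⌋ = 9, remainder 0

[43; 3, 2, 6, 1, 4, 56, 9]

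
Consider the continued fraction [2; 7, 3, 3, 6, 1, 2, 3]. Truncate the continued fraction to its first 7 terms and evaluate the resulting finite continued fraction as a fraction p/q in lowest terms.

3261/1526

Build up convergents one term at a time:
a_0 = 2: 2/1
a_1 = 7: 15/7
a_2 = 3: 47/22
a_3 = 3: 156/73
a_4 = 6: 983/460
a_5 = 1: 1139/533
a_6 = 2: 3261/1526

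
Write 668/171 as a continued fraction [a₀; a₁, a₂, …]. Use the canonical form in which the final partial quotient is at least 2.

Apply division with remainder until the remainder is 0:
668 ÷ 171 → quotient 3, remainder 155
171 ÷ 155 → quotient 1, remainder 16
155 ÷ 16 → quotient 9, remainder 11
16 ÷ 11 → quotient 1, remainder 5
11 ÷ 5 → quotient 2, remainder 1
5 ÷ 1 → quotient 5, remainder 0

[3; 1, 9, 1, 2, 5]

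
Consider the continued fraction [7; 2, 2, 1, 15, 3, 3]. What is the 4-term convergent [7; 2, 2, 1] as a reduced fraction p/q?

52/7

a_0 = 7: 7/1
a_1 = 2: 15/2
a_2 = 2: 37/5
a_3 = 1: 52/7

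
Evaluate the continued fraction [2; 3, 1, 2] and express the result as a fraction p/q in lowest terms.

25/11

a_0 = 2: 2/1
a_1 = 3: 7/3
a_2 = 1: 9/4
a_3 = 2: 25/11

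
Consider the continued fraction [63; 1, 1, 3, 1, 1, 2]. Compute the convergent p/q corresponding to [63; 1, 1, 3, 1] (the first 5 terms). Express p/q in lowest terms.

572/9

Starting at the tail and folding back:
Start with 1.
3 + 1/(1/1) = 3 + 1/1 = 4/1
1 + 1/(4/1) = 1 + 1/4 = 5/4
1 + 1/(5/4) = 1 + 4/5 = 9/5
63 + 1/(9/5) = 63 + 5/9 = 572/9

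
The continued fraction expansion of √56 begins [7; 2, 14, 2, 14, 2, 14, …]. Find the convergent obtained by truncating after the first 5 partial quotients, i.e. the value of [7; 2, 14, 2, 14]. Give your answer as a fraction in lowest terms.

6503/869

Build up convergents one term at a time:
a_0 = 7: 7/1
a_1 = 2: 15/2
a_2 = 14: 217/29
a_3 = 2: 449/60
a_4 = 14: 6503/869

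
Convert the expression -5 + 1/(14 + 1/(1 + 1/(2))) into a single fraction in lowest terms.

-217/44

Collapse the nested fraction from the inside out:
Start with 2.
1 + 1/(2/1) = 1 + 1/2 = 3/2
14 + 1/(3/2) = 14 + 2/3 = 44/3
-5 + 1/(44/3) = -5 + 3/44 = -217/44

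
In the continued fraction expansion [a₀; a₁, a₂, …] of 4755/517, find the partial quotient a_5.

⌊4755/517⌋ = 9, remainder 102
⌊517/102⌋ = 5, remainder 7
⌊102/7⌋ = 14, remainder 4
⌊7/4⌋ = 1, remainder 3
⌊4/3⌋ = 1, remainder 1
⌊3/1⌋ = 3, remainder 0

3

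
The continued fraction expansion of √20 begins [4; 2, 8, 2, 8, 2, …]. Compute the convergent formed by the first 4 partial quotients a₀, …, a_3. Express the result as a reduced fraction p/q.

161/36

Start with 2.
8 + 1/(2/1) = 8 + 1/2 = 17/2
2 + 1/(17/2) = 2 + 2/17 = 36/17
4 + 1/(36/17) = 4 + 17/36 = 161/36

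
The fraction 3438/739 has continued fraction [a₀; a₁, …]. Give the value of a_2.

1

Repeatedly divide and take the remainder:
3438 = 4·739 + 482, so a_0 = 4
739 = 1·482 + 257, so a_1 = 1
482 = 1·257 + 225, so a_2 = 1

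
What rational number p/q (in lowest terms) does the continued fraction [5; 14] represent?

Start with 14.
5 + 1/(14/1) = 5 + 1/14 = 71/14

71/14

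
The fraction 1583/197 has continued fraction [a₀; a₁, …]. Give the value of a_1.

Repeatedly divide and take the remainder:
⌊1583/197⌋ = 8, remainder 7
⌊197/7⌋ = 28, remainder 1

28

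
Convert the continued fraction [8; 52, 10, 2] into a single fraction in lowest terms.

8773/1094

Start with 2.
10 + 1/(2/1) = 10 + 1/2 = 21/2
52 + 1/(21/2) = 52 + 2/21 = 1094/21
8 + 1/(1094/21) = 8 + 21/1094 = 8773/1094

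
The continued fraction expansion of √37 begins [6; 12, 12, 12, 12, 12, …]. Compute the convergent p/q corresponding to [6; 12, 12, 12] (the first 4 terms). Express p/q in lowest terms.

Compute successive convergents:
a_0 = 6: 6/1
a_1 = 12: 73/12
a_2 = 12: 882/145
a_3 = 12: 10657/1752

10657/1752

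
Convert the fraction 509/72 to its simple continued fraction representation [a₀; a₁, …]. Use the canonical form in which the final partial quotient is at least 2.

509 ÷ 72 → quotient 7, remainder 5
72 ÷ 5 → quotient 14, remainder 2
5 ÷ 2 → quotient 2, remainder 1
2 ÷ 1 → quotient 2, remainder 0

[7; 14, 2, 2]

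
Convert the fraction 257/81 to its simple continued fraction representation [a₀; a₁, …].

[3; 5, 1, 3, 1, 2]

Repeatedly divide and take the remainder:
257 = 3·81 + 14, so a_0 = 3
81 = 5·14 + 11, so a_1 = 5
14 = 1·11 + 3, so a_2 = 1
11 = 3·3 + 2, so a_3 = 3
3 = 1·2 + 1, so a_4 = 1
2 = 2·1 + 0, so a_5 = 2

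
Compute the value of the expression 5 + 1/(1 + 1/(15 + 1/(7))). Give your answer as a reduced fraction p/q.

Start with 7.
15 + 1/(7/1) = 15 + 1/7 = 106/7
1 + 1/(106/7) = 1 + 7/106 = 113/106
5 + 1/(113/106) = 5 + 106/113 = 671/113

671/113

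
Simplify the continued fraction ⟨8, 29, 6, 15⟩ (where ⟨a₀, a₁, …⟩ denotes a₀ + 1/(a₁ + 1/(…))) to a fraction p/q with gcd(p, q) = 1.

Build up convergents one term at a time:
a_0 = 8: 8/1
a_1 = 29: 233/29
a_2 = 6: 1406/175
a_3 = 15: 21323/2654

21323/2654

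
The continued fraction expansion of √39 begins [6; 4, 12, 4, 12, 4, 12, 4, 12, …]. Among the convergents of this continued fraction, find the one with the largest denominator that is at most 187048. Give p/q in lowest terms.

764394/122401

a_0 = 6: 6/1  (≤ bound)
a_1 = 4: 25/4  (≤ bound)
a_2 = 12: 306/49  (≤ bound)
a_3 = 4: 1249/200  (≤ bound)
a_4 = 12: 15294/2449  (≤ bound)
a_5 = 4: 62425/9996  (≤ bound)
a_6 = 12: 764394/122401  (≤ bound)
a_7 = 4: 3120001/499600  (> 187048, stop)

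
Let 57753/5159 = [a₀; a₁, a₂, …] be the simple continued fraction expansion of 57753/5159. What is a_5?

Repeatedly divide and take the remainder:
57753 = 11·5159 + 1004, so a_0 = 11
5159 = 5·1004 + 139, so a_1 = 5
1004 = 7·139 + 31, so a_2 = 7
139 = 4·31 + 15, so a_3 = 4
31 = 2·15 + 1, so a_4 = 2
15 = 15·1 + 0, so a_5 = 15

15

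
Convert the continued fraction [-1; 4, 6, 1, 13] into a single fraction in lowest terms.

-305/402

a_0 = -1: -1/1
a_1 = 4: -3/4
a_2 = 6: -19/25
a_3 = 1: -22/29
a_4 = 13: -305/402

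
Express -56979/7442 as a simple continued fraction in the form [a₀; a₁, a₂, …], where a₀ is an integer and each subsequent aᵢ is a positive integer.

⌊-56979/7442⌋ = -8, remainder 2557
⌊7442/2557⌋ = 2, remainder 2328
⌊2557/2328⌋ = 1, remainder 229
⌊2328/229⌋ = 10, remainder 38
⌊229/38⌋ = 6, remainder 1
⌊38/1⌋ = 38, remainder 0

[-8; 2, 1, 10, 6, 38]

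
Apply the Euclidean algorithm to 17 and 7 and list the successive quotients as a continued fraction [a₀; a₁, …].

17 = 2·7 + 3, so a_0 = 2
7 = 2·3 + 1, so a_1 = 2
3 = 3·1 + 0, so a_2 = 3

[2; 2, 3]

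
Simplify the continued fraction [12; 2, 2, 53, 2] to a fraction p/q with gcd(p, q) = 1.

6684/539

a_0 = 12: 12/1
a_1 = 2: 25/2
a_2 = 2: 62/5
a_3 = 53: 3311/267
a_4 = 2: 6684/539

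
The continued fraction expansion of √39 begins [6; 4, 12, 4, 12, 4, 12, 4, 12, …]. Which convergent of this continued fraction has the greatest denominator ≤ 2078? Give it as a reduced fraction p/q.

1249/200

List convergents until the denominator exceeds the bound:
a_0 = 6: 6/1  (≤ bound)
a_1 = 4: 25/4  (≤ bound)
a_2 = 12: 306/49  (≤ bound)
a_3 = 4: 1249/200  (≤ bound)
a_4 = 12: 15294/2449  (> 2078, stop)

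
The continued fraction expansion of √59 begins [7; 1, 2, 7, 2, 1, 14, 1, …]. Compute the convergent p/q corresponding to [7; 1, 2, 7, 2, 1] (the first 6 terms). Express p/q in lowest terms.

Starting at the tail and folding back:
Start with 1.
2 + 1/(1/1) = 2 + 1/1 = 3/1
7 + 1/(3/1) = 7 + 1/3 = 22/3
2 + 1/(22/3) = 2 + 3/22 = 47/22
1 + 1/(47/22) = 1 + 22/47 = 69/47
7 + 1/(69/47) = 7 + 47/69 = 530/69

530/69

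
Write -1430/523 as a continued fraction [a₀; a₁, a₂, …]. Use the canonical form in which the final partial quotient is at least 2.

⌊-1430/523⌋ = -3, remainder 139
⌊523/139⌋ = 3, remainder 106
⌊139/106⌋ = 1, remainder 33
⌊106/33⌋ = 3, remainder 7
⌊33/7⌋ = 4, remainder 5
⌊7/5⌋ = 1, remainder 2
⌊5/2⌋ = 2, remainder 1
⌊2/1⌋ = 2, remainder 0

[-3; 3, 1, 3, 4, 1, 2, 2]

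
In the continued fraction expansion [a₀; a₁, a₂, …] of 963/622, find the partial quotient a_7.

3

Repeatedly divide and take the remainder:
963 ÷ 622 → quotient 1, remainder 341
622 ÷ 341 → quotient 1, remainder 281
341 ÷ 281 → quotient 1, remainder 60
281 ÷ 60 → quotient 4, remainder 41
60 ÷ 41 → quotient 1, remainder 19
41 ÷ 19 → quotient 2, remainder 3
19 ÷ 3 → quotient 6, remainder 1
3 ÷ 1 → quotient 3, remainder 0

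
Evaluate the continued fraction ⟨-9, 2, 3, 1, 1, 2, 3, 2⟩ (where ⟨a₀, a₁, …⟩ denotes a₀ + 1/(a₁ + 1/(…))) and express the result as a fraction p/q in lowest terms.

-2731/319

Start with 2.
3 + 1/(2/1) = 3 + 1/2 = 7/2
2 + 1/(7/2) = 2 + 2/7 = 16/7
1 + 1/(16/7) = 1 + 7/16 = 23/16
1 + 1/(23/16) = 1 + 16/23 = 39/23
3 + 1/(39/23) = 3 + 23/39 = 140/39
2 + 1/(140/39) = 2 + 39/140 = 319/140
-9 + 1/(319/140) = -9 + 140/319 = -2731/319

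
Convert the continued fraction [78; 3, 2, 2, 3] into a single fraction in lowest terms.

4541/58

Start with 3.
2 + 1/(3/1) = 2 + 1/3 = 7/3
2 + 1/(7/3) = 2 + 3/7 = 17/7
3 + 1/(17/7) = 3 + 7/17 = 58/17
78 + 1/(58/17) = 78 + 17/58 = 4541/58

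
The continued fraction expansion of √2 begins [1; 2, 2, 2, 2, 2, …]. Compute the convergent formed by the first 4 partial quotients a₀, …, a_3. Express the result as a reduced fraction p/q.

17/12

Work from the innermost term outward:
Start with 2.
2 + 1/(2/1) = 2 + 1/2 = 5/2
2 + 1/(5/2) = 2 + 2/5 = 12/5
1 + 1/(12/5) = 1 + 5/12 = 17/12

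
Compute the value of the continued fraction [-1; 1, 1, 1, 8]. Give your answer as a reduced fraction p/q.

-9/26

a_0 = -1: -1/1
a_1 = 1: 0/1
a_2 = 1: -1/2
a_3 = 1: -1/3
a_4 = 8: -9/26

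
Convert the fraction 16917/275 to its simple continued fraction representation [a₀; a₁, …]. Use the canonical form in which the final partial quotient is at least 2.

⌊16917/275⌋ = 61, remainder 142
⌊275/142⌋ = 1, remainder 133
⌊142/133⌋ = 1, remainder 9
⌊133/9⌋ = 14, remainder 7
⌊9/7⌋ = 1, remainder 2
⌊7/2⌋ = 3, remainder 1
⌊2/1⌋ = 2, remainder 0

[61; 1, 1, 14, 1, 3, 2]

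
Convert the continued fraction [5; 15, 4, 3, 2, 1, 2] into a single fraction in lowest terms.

Starting at the tail and folding back:
Start with 2.
1 + 1/(2/1) = 1 + 1/2 = 3/2
2 + 1/(3/2) = 2 + 2/3 = 8/3
3 + 1/(8/3) = 3 + 3/8 = 27/8
4 + 1/(27/8) = 4 + 8/27 = 116/27
15 + 1/(116/27) = 15 + 27/116 = 1767/116
5 + 1/(1767/116) = 5 + 116/1767 = 8951/1767

8951/1767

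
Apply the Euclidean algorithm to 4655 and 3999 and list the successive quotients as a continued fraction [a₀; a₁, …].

Run the Euclidean algorithm, recording each quotient:
⌊4655/3999⌋ = 1, remainder 656
⌊3999/656⌋ = 6, remainder 63
⌊656/63⌋ = 10, remainder 26
⌊63/26⌋ = 2, remainder 11
⌊26/11⌋ = 2, remainder 4
⌊11/4⌋ = 2, remainder 3
⌊4/3⌋ = 1, remainder 1
⌊3/1⌋ = 3, remainder 0

[1; 6, 10, 2, 2, 2, 1, 3]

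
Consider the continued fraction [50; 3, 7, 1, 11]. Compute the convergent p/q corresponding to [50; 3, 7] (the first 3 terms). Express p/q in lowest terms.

a_0 = 50: 50/1
a_1 = 3: 151/3
a_2 = 7: 1107/22

1107/22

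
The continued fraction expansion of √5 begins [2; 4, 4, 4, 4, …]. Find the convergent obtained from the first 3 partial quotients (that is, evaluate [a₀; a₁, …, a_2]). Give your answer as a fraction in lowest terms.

38/17

Start with 4.
4 + 1/(4/1) = 4 + 1/4 = 17/4
2 + 1/(17/4) = 2 + 4/17 = 38/17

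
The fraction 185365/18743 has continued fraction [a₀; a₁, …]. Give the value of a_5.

185365 ÷ 18743 → quotient 9, remainder 16678
18743 ÷ 16678 → quotient 1, remainder 2065
16678 ÷ 2065 → quotient 8, remainder 158
2065 ÷ 158 → quotient 13, remainder 11
158 ÷ 11 → quotient 14, remainder 4
11 ÷ 4 → quotient 2, remainder 3

2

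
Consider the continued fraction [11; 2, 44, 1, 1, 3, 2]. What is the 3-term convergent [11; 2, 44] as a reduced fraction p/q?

1023/89

Collapse the nested fraction from the inside out:
Start with 44.
2 + 1/(44/1) = 2 + 1/44 = 89/44
11 + 1/(89/44) = 11 + 44/89 = 1023/89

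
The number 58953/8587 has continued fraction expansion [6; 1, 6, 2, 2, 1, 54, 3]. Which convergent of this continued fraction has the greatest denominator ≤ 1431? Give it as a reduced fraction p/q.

List convergents until the denominator exceeds the bound:
a_0 = 6: 6/1  (≤ bound)
a_1 = 1: 7/1  (≤ bound)
a_2 = 6: 48/7  (≤ bound)
a_3 = 2: 103/15  (≤ bound)
a_4 = 2: 254/37  (≤ bound)
a_5 = 1: 357/52  (≤ bound)
a_6 = 54: 19532/2845  (> 1431, stop)

357/52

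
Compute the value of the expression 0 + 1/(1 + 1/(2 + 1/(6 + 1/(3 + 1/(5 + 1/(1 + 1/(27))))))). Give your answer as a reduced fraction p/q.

a_0 = 0: 0/1
a_1 = 1: 1/1
a_2 = 2: 2/3
a_3 = 6: 13/19
a_4 = 3: 41/60
a_5 = 5: 218/319
a_6 = 1: 259/379
a_7 = 27: 7211/10552

7211/10552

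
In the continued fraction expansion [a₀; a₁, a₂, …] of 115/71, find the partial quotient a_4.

Apply division with remainder until the remainder is 0:
115 = 1·71 + 44, so a_0 = 1
71 = 1·44 + 27, so a_1 = 1
44 = 1·27 + 17, so a_2 = 1
27 = 1·17 + 10, so a_3 = 1
17 = 1·10 + 7, so a_4 = 1

1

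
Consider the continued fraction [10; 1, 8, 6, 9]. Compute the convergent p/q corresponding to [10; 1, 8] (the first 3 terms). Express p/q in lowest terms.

98/9

Start with 8.
1 + 1/(8/1) = 1 + 1/8 = 9/8
10 + 1/(9/8) = 10 + 8/9 = 98/9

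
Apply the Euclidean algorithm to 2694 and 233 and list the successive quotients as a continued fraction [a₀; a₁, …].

[11; 1, 1, 3, 1, 1, 14]

Repeatedly divide and take the remainder:
2694 ÷ 233 → quotient 11, remainder 131
233 ÷ 131 → quotient 1, remainder 102
131 ÷ 102 → quotient 1, remainder 29
102 ÷ 29 → quotient 3, remainder 15
29 ÷ 15 → quotient 1, remainder 14
15 ÷ 14 → quotient 1, remainder 1
14 ÷ 1 → quotient 14, remainder 0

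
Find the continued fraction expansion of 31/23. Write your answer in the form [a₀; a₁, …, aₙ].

Run the Euclidean algorithm, recording each quotient:
⌊31/23⌋ = 1, remainder 8
⌊23/8⌋ = 2, remainder 7
⌊8/7⌋ = 1, remainder 1
⌊7/1⌋ = 7, remainder 0

[1; 2, 1, 7]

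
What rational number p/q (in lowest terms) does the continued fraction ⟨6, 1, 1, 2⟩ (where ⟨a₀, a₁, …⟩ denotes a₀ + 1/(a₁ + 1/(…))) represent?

Start with 2.
1 + 1/(2/1) = 1 + 1/2 = 3/2
1 + 1/(3/2) = 1 + 2/3 = 5/3
6 + 1/(5/3) = 6 + 3/5 = 33/5

33/5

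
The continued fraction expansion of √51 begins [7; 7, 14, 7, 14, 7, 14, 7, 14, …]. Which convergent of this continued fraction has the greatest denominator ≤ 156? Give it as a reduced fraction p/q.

707/99

a_0 = 7: 7/1  (≤ bound)
a_1 = 7: 50/7  (≤ bound)
a_2 = 14: 707/99  (≤ bound)
a_3 = 7: 4999/700  (> 156, stop)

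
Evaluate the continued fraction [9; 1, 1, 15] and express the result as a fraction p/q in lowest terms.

295/31

Start with 15.
1 + 1/(15/1) = 1 + 1/15 = 16/15
1 + 1/(16/15) = 1 + 15/16 = 31/16
9 + 1/(31/16) = 9 + 16/31 = 295/31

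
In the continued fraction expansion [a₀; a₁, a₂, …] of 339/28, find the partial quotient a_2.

⌊339/28⌋ = 12, remainder 3
⌊28/3⌋ = 9, remainder 1
⌊3/1⌋ = 3, remainder 0

3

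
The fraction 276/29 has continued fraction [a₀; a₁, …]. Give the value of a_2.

1

276 ÷ 29 → quotient 9, remainder 15
29 ÷ 15 → quotient 1, remainder 14
15 ÷ 14 → quotient 1, remainder 1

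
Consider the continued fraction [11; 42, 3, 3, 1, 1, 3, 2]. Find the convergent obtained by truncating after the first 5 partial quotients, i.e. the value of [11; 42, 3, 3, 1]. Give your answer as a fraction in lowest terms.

Start with 1.
3 + 1/(1/1) = 3 + 1/1 = 4/1
3 + 1/(4/1) = 3 + 1/4 = 13/4
42 + 1/(13/4) = 42 + 4/13 = 550/13
11 + 1/(550/13) = 11 + 13/550 = 6063/550

6063/550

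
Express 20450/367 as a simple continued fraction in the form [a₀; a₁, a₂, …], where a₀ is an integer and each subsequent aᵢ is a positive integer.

20450 ÷ 367 → quotient 55, remainder 265
367 ÷ 265 → quotient 1, remainder 102
265 ÷ 102 → quotient 2, remainder 61
102 ÷ 61 → quotient 1, remainder 41
61 ÷ 41 → quotient 1, remainder 20
41 ÷ 20 → quotient 2, remainder 1
20 ÷ 1 → quotient 20, remainder 0

[55; 1, 2, 1, 1, 2, 20]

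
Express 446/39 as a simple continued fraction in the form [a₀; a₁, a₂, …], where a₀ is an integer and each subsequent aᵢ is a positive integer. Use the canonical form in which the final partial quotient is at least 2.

⌊446/39⌋ = 11, remainder 17
⌊39/17⌋ = 2, remainder 5
⌊17/5⌋ = 3, remainder 2
⌊5/2⌋ = 2, remainder 1
⌊2/1⌋ = 2, remainder 0

[11; 2, 3, 2, 2]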